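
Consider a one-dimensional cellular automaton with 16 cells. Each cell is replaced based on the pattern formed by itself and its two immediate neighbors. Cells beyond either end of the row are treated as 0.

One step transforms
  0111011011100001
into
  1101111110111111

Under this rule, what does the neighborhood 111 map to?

At position 2 the neighborhood is 111; the next row has 0 there.

0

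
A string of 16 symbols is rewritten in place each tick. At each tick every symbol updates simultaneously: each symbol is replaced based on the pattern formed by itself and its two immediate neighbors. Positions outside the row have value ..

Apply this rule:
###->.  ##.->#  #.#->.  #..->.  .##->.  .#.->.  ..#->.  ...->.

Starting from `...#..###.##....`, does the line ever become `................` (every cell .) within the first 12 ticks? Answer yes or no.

........#..#....
................
all cells are . at tick 2

yes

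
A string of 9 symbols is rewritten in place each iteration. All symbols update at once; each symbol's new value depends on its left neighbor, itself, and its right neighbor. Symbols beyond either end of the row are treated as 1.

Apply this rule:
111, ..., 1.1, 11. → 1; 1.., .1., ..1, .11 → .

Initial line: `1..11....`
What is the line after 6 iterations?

1111..1..

iteration 1: 1...1.11.
iteration 2: 1.1..1.11
iteration 3: 11....1.1
iteration 4: 11.11..1.
iteration 5: 111.1...1
iteration 6: 1111..1..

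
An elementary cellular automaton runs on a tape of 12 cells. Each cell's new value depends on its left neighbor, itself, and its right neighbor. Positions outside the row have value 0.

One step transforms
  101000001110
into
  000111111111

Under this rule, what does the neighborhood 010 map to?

At position 0 the neighborhood is 010; the next row has 0 there.

0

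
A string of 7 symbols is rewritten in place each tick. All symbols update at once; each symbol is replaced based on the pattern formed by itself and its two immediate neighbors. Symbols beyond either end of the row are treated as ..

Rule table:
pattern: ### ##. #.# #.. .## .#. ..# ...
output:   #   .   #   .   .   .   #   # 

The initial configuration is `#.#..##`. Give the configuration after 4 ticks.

##..#..

.#..#..
#..#..#
..#..#.
##..#..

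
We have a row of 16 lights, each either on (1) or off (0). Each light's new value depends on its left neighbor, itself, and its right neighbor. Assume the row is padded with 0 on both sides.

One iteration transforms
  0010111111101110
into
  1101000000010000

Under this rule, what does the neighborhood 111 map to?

0

At position 5 the neighborhood is 111; the next row has 0 there.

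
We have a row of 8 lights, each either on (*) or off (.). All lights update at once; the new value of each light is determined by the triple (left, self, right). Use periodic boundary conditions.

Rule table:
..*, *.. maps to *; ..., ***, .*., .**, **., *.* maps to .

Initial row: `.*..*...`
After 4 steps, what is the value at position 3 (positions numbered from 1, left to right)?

.

step 1: *.**.*..
step 2: ......**
step 3: *....*..
step 4: .*..*.**
position 3 holds .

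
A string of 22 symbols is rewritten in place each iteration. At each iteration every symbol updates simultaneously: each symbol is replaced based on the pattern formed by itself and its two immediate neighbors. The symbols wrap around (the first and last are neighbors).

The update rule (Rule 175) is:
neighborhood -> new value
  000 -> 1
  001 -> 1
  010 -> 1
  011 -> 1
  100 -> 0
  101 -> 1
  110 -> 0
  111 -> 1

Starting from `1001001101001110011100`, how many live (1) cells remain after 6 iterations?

14

1011011011011100111001
0110110110111001110011
1101101101110011100110
1011011011100111001101
0110110111001110011011
1101101110011100110110
count of 1: 14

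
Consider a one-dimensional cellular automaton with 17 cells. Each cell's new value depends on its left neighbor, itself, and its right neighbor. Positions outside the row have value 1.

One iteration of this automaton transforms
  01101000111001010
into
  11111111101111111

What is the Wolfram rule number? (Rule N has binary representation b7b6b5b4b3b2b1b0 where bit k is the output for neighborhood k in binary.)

position 9: 111 → 0  (bit 7 = 0)
position 2: 110 → 1  (bit 6 = 1)
position 0: 101 → 1  (bit 5 = 1)
position 5: 100 → 1  (bit 4 = 1)
position 1: 011 → 1  (bit 3 = 1)
position 4: 010 → 1  (bit 2 = 1)
position 7: 001 → 1  (bit 1 = 1)
position 6: 000 → 1  (bit 0 = 1)
bits b7..b0 = 01111111 = 127

127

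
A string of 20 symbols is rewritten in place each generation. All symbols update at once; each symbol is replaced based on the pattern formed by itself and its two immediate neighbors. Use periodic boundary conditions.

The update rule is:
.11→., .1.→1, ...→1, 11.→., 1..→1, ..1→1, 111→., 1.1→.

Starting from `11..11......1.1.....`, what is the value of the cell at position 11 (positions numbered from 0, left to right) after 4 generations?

generation 1: ..11..1111111.111111
generation 2: 11..11..............
generation 3: ..11..11111111111111
generation 4: 11..11..............
position 11 holds .

.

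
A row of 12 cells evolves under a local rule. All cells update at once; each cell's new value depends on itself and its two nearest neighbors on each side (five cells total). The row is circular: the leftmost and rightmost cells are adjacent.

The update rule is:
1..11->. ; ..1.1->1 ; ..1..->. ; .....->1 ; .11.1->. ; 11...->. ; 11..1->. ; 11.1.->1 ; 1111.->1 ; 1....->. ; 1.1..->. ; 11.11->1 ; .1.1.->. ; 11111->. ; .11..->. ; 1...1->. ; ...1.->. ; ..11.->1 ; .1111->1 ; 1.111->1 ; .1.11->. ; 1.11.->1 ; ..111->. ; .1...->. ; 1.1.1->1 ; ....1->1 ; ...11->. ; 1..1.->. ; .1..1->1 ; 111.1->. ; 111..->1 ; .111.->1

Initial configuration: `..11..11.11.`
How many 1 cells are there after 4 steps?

7

..1...1.11..
1.....1.1...
...11.1.....
11.1.1...111
count of 1: 7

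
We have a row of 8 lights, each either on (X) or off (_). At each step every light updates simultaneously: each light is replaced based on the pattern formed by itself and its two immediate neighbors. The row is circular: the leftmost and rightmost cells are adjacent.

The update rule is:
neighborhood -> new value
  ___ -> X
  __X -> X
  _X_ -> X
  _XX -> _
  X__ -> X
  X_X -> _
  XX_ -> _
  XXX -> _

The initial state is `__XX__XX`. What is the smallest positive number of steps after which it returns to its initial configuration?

XX__XX__
__XX__XX

2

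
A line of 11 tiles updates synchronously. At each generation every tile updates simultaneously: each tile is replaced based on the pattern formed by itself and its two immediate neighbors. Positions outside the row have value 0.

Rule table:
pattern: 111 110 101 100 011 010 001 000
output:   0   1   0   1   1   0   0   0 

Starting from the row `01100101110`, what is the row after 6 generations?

01110001011
01011000011
00011100011
00010110011
00000111011
00000101011

00000101011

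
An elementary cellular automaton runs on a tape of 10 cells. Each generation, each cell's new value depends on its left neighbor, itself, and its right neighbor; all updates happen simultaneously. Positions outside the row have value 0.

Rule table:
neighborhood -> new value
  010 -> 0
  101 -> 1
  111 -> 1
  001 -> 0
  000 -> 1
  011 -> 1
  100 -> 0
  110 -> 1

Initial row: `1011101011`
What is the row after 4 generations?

0111110111
0111111111
0111111111  (fixed point — unchanged through generation 4)

0111111111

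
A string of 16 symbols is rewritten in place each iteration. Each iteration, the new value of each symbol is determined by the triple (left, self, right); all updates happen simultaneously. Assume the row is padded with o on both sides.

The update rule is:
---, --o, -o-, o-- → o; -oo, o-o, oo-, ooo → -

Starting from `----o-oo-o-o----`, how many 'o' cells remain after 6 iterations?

5

iteration 1: ooooo----o-ooooo
iteration 2: -----ooooo------
iteration 3: ooooo-----oooooo
iteration 4: -----ooooo------  (repeats iteration 2; period 2)
iteration 6: -----ooooo------
count of o: 5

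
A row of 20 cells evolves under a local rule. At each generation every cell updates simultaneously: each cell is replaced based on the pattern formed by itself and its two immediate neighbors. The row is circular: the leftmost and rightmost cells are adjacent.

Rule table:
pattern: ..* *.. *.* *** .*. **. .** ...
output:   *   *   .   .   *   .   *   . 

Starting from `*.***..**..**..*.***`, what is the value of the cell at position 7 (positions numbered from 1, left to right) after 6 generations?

*

..*..***.***.***.*..
.*****...*...*...**.
**....*.***.***.**.*
..*..**.*...*...*..*
******..**.***.*****
......***..*...*....
position 7 holds *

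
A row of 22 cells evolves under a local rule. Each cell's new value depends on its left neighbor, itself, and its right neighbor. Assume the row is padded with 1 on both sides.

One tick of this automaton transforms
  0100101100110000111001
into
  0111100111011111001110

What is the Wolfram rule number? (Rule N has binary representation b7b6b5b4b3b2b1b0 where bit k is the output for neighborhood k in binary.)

position 17: 111 → 0  (bit 7 = 0)
position 7: 110 → 1  (bit 6 = 1)
position 0: 101 → 0  (bit 5 = 0)
position 2: 100 → 1  (bit 4 = 1)
position 6: 011 → 0  (bit 3 = 0)
position 1: 010 → 1  (bit 2 = 1)
position 3: 001 → 1  (bit 1 = 1)
position 13: 000 → 1  (bit 0 = 1)
bits b7..b0 = 01010111 = 87

87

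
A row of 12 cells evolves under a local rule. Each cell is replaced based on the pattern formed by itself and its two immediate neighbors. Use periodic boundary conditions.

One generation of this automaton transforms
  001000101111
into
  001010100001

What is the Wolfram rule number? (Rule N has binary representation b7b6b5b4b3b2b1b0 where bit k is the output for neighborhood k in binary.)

69

position 9: 111 → 0  (bit 7 = 0)
position 11: 110 → 1  (bit 6 = 1)
position 7: 101 → 0  (bit 5 = 0)
position 0: 100 → 0  (bit 4 = 0)
position 8: 011 → 0  (bit 3 = 0)
position 2: 010 → 1  (bit 2 = 1)
position 1: 001 → 0  (bit 1 = 0)
position 4: 000 → 1  (bit 0 = 1)
bits b7..b0 = 01000101 = 69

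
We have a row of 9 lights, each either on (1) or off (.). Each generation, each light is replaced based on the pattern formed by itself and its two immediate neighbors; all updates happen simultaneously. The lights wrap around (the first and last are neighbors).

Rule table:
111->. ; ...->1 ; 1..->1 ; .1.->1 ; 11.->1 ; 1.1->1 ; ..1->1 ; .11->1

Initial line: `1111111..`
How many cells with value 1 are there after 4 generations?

1.....111
1111111..  (repeats generation 0; period 2)
generation 4: 1111111..
count of 1: 7

7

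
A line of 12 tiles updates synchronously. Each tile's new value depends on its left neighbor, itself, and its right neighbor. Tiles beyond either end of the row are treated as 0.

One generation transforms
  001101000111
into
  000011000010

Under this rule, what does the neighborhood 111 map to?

At position 10 the neighborhood is 111; the next row has 1 there.

1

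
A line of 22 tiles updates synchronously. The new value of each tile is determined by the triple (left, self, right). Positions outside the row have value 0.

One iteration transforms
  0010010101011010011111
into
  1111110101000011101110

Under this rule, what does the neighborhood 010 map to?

1

At position 2 the neighborhood is 010; the next row has 1 there.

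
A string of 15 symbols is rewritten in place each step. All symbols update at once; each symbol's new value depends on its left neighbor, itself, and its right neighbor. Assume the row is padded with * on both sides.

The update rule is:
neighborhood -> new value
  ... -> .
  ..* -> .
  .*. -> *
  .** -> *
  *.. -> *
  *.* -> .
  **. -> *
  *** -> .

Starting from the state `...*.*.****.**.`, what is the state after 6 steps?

*..*.*.*..*.**.
**.*.*.**.*.**.
.*.*.*.**.*.**.
.*.*.*.**.*.**.  (fixed point — unchanged through step 6)

.*.*.*.**.*.**.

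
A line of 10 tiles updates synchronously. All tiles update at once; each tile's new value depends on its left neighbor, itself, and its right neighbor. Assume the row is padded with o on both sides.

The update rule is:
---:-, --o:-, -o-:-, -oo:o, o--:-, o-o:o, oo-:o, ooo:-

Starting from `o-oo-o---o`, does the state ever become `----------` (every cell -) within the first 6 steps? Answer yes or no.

ooooo----o
----o----o
---------o
---------o  (fixed point — unchanged through step 6)
step 6 is ---------o, still not uniform -

no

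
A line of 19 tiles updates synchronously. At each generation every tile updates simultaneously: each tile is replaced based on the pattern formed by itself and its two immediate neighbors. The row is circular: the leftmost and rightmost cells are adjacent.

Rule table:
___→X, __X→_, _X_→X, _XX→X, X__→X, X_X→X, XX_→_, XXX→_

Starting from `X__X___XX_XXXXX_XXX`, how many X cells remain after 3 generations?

_X_XXX_X_XX____XX__
_XXX__XXXX_XXX_X_XX
XX__X_X___XX__XXXX_
count of X: 10

10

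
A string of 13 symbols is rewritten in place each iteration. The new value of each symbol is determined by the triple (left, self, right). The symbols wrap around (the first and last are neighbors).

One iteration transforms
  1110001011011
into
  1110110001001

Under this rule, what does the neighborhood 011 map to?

0

At position 8 the neighborhood is 011; the next row has 0 there.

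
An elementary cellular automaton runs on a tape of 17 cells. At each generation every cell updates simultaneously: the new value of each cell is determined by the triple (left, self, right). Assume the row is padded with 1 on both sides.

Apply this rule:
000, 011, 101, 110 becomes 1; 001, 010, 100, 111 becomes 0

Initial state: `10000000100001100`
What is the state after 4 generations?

00010000111010000

10111110001101100
11100010101111100
00101001011000100
00010000111010000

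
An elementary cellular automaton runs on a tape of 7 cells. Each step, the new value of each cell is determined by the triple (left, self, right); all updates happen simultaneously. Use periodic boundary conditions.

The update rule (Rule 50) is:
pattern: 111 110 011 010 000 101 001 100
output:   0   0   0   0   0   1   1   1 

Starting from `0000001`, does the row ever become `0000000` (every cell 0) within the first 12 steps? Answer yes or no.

no

1000010
0100101
1011010
0100101  (repeats step 2; period 2)
step 12: 0100101
step 12 is 0100101, still not uniform 0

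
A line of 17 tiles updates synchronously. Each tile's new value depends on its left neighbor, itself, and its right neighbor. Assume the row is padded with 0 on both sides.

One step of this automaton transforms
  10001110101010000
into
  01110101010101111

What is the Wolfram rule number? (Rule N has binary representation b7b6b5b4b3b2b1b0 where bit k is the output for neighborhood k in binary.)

179

position 5: 111 → 1  (bit 7 = 1)
position 6: 110 → 0  (bit 6 = 0)
position 7: 101 → 1  (bit 5 = 1)
position 1: 100 → 1  (bit 4 = 1)
position 4: 011 → 0  (bit 3 = 0)
position 0: 010 → 0  (bit 2 = 0)
position 3: 001 → 1  (bit 1 = 1)
position 2: 000 → 1  (bit 0 = 1)
bits b7..b0 = 10110011 = 179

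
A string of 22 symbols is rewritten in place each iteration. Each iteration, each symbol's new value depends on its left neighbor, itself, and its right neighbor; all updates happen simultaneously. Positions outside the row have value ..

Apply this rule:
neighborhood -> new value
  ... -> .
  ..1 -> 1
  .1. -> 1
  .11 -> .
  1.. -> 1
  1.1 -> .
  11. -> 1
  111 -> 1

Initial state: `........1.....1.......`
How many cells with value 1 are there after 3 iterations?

8

.......111...111......
......1.111.1.111.....
.....11..11.1..111....
count of 1: 8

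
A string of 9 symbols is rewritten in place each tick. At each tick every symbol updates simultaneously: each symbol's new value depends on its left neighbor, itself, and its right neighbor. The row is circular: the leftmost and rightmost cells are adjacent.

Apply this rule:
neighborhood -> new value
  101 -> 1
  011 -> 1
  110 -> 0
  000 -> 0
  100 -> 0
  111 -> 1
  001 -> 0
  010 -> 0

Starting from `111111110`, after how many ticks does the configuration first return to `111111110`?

111111101
111111011
111110111
111101111
111011111
110111111
101111111
011111111
111111110

9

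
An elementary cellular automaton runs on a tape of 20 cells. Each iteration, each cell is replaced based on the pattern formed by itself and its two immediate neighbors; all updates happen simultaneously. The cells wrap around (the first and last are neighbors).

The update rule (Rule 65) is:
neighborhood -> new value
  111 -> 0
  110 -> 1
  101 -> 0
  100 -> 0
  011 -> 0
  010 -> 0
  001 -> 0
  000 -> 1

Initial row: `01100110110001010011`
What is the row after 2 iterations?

00100010010100000001
00001000000001111100

00001000000001111100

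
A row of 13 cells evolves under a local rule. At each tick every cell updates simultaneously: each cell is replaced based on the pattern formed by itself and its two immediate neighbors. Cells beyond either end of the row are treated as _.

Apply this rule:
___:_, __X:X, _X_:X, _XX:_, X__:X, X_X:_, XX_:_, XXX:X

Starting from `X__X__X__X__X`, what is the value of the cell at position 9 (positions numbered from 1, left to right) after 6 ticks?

_

tick 1: XXXXXXXXXXXXX
tick 2: _XXXXXXXXXXX_
tick 3: X_XXXXXXXXX_X
tick 4: X__XXXXXXX__X
tick 5: XXX_XXXXX_XXX
tick 6: _X___XXX___X_
position 9 holds _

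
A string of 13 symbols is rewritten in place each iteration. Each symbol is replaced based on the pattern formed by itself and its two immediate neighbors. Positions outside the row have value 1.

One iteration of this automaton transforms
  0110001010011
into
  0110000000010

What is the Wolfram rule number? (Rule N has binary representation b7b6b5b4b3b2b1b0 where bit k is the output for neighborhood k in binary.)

72

position 12: 111 → 0  (bit 7 = 0)
position 2: 110 → 1  (bit 6 = 1)
position 0: 101 → 0  (bit 5 = 0)
position 3: 100 → 0  (bit 4 = 0)
position 1: 011 → 1  (bit 3 = 1)
position 6: 010 → 0  (bit 2 = 0)
position 5: 001 → 0  (bit 1 = 0)
position 4: 000 → 0  (bit 0 = 0)
bits b7..b0 = 01001000 = 72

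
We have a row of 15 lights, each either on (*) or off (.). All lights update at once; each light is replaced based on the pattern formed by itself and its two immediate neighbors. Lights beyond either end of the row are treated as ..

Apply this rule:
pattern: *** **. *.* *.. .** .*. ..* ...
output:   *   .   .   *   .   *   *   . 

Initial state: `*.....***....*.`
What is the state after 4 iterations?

*..*..*******..

iteration 1: **...*.*.*..***
iteration 2: ..*.**.*.***.*.
iteration 3: .**....*..*..**
iteration 4: *..*..*******..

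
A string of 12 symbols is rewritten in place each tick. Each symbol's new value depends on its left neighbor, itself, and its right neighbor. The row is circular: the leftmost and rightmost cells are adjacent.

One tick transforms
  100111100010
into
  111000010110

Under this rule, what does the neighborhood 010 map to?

1

At position 0 the neighborhood is 010; the next row has 1 there.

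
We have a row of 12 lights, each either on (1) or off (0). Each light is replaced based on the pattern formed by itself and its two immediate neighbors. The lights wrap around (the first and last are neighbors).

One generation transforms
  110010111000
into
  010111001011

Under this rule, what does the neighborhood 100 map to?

0

At position 2 the neighborhood is 100; the next row has 0 there.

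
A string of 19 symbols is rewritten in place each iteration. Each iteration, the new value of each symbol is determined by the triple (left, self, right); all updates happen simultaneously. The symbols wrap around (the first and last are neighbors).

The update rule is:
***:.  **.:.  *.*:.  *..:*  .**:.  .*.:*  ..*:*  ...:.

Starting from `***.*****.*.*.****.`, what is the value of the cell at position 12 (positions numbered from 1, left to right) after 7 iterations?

..........*.*......
.........**.**.....
........*.....*....
.......***...***...
......*...*.*...*..
.....***.**.**.***.
....*.............*
position 12 holds .

.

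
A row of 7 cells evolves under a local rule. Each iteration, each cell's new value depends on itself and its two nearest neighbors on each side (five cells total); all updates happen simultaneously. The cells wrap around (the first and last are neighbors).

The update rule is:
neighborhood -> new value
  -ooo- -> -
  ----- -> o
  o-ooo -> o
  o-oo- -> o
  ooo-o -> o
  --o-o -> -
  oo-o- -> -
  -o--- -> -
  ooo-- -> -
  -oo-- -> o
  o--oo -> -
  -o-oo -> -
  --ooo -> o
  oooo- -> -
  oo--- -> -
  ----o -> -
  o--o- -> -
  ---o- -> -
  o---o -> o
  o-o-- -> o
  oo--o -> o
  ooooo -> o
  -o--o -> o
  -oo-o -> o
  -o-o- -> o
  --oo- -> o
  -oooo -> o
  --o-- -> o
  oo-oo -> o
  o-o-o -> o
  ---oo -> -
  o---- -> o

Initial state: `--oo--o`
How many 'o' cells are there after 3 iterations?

6

o-ooo-o
ooo-ooo
o-ooooo
count of o: 6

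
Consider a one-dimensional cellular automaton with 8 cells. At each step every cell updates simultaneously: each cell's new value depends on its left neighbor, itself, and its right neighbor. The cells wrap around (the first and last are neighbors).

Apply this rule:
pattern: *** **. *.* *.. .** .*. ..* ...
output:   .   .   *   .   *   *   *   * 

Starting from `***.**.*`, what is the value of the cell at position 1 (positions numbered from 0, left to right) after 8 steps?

step 1: ...**.**
step 2: .***.**.
step 3: **..**..
step 4: *..**..*
step 5: ..**..**
step 6: .**..**.
step 7: **..**..  (repeats step 3; period 4)
step 8: *..**..*
position 1 holds .

.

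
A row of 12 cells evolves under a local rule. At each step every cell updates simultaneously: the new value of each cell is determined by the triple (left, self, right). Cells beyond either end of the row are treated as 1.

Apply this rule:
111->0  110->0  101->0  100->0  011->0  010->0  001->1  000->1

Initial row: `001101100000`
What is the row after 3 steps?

step 1: 010000001111
step 2: 000111110000
step 3: 011000000111

011000000111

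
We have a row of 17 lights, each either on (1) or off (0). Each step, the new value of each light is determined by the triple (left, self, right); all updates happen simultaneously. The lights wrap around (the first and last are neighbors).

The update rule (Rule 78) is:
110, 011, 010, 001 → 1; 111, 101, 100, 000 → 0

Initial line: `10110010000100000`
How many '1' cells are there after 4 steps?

step 1: 10110110001100001
step 2: 10110110011100011
step 3: 10110110110100110
step 4: 10110110110101110
count of 1: 11

11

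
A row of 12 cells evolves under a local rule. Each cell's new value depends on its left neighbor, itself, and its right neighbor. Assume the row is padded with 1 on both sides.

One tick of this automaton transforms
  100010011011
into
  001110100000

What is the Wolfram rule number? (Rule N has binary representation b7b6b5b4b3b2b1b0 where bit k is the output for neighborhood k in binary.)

position 11: 111 → 0  (bit 7 = 0)
position 0: 110 → 0  (bit 6 = 0)
position 9: 101 → 0  (bit 5 = 0)
position 1: 100 → 0  (bit 4 = 0)
position 7: 011 → 0  (bit 3 = 0)
position 4: 010 → 1  (bit 2 = 1)
position 3: 001 → 1  (bit 1 = 1)
position 2: 000 → 1  (bit 0 = 1)
bits b7..b0 = 00000111 = 7

7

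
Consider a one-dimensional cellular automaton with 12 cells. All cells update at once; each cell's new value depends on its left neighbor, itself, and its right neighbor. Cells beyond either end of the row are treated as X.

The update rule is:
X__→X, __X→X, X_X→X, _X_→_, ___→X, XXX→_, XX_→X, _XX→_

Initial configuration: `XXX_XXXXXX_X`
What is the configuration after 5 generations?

XX_____XX___

generation 1: __XX_____XX_
generation 2: XX_XXXXXX_XX
generation 3: _XX_____XX__
generation 4: X_XXXXXX_XXX
generation 5: XX_____XX___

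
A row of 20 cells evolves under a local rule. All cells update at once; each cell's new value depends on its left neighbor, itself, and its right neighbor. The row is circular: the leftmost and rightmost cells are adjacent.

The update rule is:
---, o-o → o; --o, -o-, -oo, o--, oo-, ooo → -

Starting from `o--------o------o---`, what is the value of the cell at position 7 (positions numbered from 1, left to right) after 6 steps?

-

--oooooo---oooo---o-
o--------o------o---  (repeats step 0; period 2)
step 6: o--------o------o---
position 7 holds -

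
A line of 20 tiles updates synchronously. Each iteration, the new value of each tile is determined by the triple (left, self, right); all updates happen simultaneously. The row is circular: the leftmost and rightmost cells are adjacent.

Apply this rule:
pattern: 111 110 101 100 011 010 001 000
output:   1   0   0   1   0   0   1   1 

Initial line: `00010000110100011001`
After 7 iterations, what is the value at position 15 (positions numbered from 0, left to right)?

0

11101111000011100110
01000110111101011000
10111000011000000111
00010111100111111011
11100011011011110000
01011100000001101111
00001011111110000110
position 15 holds 0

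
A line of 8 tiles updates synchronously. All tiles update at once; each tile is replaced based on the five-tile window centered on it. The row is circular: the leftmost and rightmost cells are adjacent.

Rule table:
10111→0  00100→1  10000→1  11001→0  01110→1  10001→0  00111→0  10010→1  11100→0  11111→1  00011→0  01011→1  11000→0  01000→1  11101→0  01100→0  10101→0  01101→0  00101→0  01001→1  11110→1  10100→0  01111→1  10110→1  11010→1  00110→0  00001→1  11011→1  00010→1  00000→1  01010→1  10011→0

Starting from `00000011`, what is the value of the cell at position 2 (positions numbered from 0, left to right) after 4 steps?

01111000
00110011
00000000
11111111
position 2 holds 1

1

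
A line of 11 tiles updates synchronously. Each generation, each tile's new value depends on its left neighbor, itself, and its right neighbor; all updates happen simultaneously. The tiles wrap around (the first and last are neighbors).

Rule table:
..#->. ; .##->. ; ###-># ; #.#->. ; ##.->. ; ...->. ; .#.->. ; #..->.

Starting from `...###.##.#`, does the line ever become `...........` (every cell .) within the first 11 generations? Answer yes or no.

yes

....#......
...........
all cells are . at generation 2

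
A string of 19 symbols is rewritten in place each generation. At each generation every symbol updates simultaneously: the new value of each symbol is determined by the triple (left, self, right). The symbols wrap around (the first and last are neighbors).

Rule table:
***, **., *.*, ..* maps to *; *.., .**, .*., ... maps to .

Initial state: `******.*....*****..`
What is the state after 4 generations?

.******....*.****.*
*.*****...*.*.****.
.*.****..*.*.*.****
*.*.***.*.*.*.*.***

*.*.***.*.*.*.*.***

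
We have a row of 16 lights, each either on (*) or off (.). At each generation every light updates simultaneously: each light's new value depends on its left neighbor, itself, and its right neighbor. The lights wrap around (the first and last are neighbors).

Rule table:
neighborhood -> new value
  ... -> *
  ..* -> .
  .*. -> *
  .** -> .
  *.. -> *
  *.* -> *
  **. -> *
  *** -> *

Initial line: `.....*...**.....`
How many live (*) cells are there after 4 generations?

13

****.***..******
*****.***..*****
******.***..****
*******.***..***
count of *: 13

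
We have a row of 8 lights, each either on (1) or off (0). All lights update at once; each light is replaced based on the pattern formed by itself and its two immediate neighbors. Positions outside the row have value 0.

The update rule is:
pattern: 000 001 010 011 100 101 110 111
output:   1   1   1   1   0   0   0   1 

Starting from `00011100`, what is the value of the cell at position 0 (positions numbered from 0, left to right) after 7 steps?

1

step 1: 11111001
step 2: 11110011
step 3: 11100110
step 4: 11001100
step 5: 10011001
step 6: 10110011
step 7: 10100110
position 0 holds 1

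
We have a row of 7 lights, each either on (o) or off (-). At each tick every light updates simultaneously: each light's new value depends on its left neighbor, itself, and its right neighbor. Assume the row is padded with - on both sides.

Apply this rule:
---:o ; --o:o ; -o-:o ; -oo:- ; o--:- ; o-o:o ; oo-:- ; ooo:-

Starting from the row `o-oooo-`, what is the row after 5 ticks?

oooo---

oo-----
---oooo
ooo----
----ooo
oooo---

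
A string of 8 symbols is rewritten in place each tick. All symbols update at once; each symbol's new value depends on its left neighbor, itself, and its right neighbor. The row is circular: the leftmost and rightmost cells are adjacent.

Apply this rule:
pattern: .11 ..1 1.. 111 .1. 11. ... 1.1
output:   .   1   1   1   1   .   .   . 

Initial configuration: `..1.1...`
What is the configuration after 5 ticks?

.11.11..

tick 1: .11.11..
tick 2: 1.....1.
tick 3: 11...11.
tick 4: ..1.1...  (repeats tick 0; period 4)
tick 5: .11.11..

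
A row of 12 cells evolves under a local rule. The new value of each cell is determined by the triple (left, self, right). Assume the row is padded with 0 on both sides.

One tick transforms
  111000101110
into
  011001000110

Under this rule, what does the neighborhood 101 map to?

0

At position 7 the neighborhood is 101; the next row has 0 there.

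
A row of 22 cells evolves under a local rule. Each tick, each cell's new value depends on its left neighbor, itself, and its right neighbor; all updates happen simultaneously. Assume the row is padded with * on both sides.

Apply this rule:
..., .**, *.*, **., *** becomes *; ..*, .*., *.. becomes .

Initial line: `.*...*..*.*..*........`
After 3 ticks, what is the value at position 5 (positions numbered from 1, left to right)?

.

*..*.....*.....******.
*....***...***.*******
*.**.***.*.***********
position 5 holds .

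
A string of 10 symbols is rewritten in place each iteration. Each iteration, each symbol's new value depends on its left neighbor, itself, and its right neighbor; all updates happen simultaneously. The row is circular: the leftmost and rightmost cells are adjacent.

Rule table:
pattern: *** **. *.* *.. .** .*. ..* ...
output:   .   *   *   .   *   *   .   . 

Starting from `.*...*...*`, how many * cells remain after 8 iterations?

3

**...*...*
.*...*...*  (repeats iteration 0; period 2)
iteration 8: .*...*...*
count of *: 3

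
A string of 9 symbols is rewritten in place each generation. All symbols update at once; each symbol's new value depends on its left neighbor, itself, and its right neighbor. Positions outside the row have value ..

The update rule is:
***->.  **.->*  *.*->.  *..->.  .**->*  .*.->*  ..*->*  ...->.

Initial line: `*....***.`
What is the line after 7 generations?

*...**.*.
*..***.*.
*.**.*.*.
*.**.*.*.  (fixed point — unchanged through generation 7)

*.**.*.*.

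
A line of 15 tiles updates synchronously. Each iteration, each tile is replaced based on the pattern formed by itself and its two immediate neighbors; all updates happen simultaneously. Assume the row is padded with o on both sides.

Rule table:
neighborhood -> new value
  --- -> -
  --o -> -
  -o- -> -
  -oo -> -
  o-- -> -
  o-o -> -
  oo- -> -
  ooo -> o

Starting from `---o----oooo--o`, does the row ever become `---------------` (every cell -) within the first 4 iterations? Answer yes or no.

---------oo----
---------------
all cells are - at iteration 2

yes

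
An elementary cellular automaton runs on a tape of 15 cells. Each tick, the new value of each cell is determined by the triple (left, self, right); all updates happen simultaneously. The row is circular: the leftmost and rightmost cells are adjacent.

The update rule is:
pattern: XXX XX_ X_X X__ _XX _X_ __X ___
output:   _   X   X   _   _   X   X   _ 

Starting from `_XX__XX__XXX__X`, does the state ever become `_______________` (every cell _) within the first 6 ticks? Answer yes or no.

tick 1: X_X_X_X_X__X_XX
tick 2: XXXXXXXXX_XXX__
tick 3: ________XX__X_X
tick 4: _______X_X_XXXX
tick 5: ______XXXXX___X
tick 6: _____X____X__XX
tick 6 is _____X____X__XX, still not uniform _

no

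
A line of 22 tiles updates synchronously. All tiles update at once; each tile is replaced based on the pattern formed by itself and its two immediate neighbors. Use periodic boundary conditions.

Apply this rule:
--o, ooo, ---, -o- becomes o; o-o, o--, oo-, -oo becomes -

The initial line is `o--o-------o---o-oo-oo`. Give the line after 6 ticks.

-oo----o-----o-------o

--oo-ooooooo-ooo-----o
-o----ooooo---o--ooooo
-o-ooo-ooo--ooo-o-ooo-
oo--o---o--o-o--o--o--
---oo-ooo-oo-o-oo-oo-o
-oo----o-----o-------o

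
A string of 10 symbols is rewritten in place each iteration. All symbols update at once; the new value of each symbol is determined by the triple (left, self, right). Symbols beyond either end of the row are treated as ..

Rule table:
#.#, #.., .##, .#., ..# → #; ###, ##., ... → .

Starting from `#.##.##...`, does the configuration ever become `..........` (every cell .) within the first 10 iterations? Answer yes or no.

###.##.#..
#..##.###.
####.##..#
#...##.###
##.##.##..
#.##.##.#.
###.##.###
#..##.##..
####.##.#.
#...##.###
iteration 10 is #...##.###, still not uniform .

no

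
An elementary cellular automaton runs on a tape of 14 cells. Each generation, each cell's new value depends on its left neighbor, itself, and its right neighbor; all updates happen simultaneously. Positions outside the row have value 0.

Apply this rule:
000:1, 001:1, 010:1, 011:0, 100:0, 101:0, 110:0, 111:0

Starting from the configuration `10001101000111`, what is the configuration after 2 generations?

generation 1: 10110001011000
generation 2: 10000111000011

10000111000011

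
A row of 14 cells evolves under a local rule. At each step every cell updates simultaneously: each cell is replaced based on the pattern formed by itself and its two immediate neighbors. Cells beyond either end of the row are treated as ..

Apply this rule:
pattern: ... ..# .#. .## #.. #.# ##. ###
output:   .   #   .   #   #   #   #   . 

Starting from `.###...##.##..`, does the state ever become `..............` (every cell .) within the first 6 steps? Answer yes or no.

step 1: ##.##.#######.
step 2: #######.....##
step 3: #.....##...###
step 4: .#...####.##.#
step 5: #.#.##..#####.
step 6: .#.######...##
step 6 is .#.######...##, still not uniform .

no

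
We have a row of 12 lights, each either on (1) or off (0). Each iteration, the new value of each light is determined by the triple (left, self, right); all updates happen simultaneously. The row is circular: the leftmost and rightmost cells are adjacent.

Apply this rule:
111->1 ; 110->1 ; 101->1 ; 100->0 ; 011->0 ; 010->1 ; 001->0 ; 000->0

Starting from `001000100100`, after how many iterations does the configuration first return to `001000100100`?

001000100100

1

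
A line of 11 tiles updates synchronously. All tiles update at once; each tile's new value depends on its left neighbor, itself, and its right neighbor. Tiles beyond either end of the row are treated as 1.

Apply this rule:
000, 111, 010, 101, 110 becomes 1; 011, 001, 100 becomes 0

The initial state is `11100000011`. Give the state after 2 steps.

11101111001
11110111000

11110111000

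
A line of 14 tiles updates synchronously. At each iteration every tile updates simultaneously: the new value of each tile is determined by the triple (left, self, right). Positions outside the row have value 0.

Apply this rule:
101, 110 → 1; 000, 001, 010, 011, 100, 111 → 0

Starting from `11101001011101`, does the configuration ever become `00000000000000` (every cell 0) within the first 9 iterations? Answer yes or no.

00110000100110
00010000000010
00000000000000
all cells are 0 at iteration 3

yes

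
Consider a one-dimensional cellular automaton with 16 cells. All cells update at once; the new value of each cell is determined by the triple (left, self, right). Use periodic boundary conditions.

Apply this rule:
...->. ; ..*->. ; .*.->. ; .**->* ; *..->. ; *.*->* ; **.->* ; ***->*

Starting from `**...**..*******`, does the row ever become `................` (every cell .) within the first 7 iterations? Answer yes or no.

iteration 1: **...**..*******  (fixed point — unchanged through iteration 7)
iteration 7 is **...**..*******, still not uniform .

no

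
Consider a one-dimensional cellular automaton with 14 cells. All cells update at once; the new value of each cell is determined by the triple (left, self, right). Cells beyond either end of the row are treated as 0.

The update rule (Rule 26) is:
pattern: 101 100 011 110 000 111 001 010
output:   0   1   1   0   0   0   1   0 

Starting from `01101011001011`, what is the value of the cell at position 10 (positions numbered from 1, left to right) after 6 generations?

1

generation 1: 11000010110010
generation 2: 10100100101101
generation 3: 00011011001000
generation 4: 00110010110100
generation 5: 01101100100010
generation 6: 11001011010101
position 10 holds 1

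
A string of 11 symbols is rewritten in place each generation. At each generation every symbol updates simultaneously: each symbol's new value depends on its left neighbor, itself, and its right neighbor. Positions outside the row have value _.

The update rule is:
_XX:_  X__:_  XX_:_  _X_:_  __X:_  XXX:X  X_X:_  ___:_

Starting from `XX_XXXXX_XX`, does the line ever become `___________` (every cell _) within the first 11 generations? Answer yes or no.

____XXX____
_____X_____
___________
all cells are _ at generation 3

yes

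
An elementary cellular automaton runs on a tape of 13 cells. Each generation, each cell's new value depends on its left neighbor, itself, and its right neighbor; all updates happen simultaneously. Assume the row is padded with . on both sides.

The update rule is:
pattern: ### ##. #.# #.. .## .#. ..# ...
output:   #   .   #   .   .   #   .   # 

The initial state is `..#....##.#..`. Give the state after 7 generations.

#.#.##...##.#
####...#...##
.##..#.#.#...
.....#####.##
####..###.#..
.##....#.##.#
....##.##..##

....##.##..##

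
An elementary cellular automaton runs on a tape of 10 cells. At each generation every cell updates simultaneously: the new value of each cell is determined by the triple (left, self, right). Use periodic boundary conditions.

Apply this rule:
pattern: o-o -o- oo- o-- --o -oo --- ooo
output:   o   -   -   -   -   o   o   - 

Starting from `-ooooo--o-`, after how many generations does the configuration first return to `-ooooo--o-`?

20

-o--------
---ooooooo
-o-o------
--o--ooooo
-----o----
oooo---ooo
-----o-o--
oooo--o--o
---------o
-ooooooo--
-o-------o
o--ooooo--
---o------
oo---ooooo
---o-o----
oo--o--ooo
-------o--
oooooo---o
-------o-o
-ooooo--o-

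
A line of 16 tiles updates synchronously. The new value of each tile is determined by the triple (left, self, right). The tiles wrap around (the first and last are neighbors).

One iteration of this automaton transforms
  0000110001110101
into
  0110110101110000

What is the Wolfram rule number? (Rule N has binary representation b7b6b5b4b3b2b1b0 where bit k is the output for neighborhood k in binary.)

position 10: 111 → 1  (bit 7 = 1)
position 5: 110 → 1  (bit 6 = 1)
position 12: 101 → 0  (bit 5 = 0)
position 0: 100 → 0  (bit 4 = 0)
position 4: 011 → 1  (bit 3 = 1)
position 13: 010 → 0  (bit 2 = 0)
position 3: 001 → 0  (bit 1 = 0)
position 1: 000 → 1  (bit 0 = 1)
bits b7..b0 = 11001001 = 201

201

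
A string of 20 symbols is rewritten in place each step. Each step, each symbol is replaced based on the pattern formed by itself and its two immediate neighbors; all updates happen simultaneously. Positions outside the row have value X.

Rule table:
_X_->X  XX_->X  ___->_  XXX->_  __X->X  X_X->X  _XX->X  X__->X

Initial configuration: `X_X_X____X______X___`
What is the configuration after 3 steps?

step 1: XXXXXX__XXX____XXX_X
step 2: _____XXXX_XX__XX_XXX
step 3: X___XX__XXXXXXXXXX__

X___XX__XXXXXXXXXX__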